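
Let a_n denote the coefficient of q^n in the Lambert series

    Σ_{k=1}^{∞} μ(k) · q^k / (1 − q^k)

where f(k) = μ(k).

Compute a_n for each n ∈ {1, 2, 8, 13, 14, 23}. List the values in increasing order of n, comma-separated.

q^1  k|1↦μ(k): 1:1  a_1=1
q^2  k|2↦μ(k): 2:-1 1:1  a_2=0
n=8: 1·8 2·4 4·2 8·1  μ→[1+(-1)+0+0]=0
q^13  k|13↦μ(k): 13:-1 1:1  a_13=0
[q^14] μ(1)=1,μ(2)=-1,μ(7)=-1,μ(14)=1 ⇒ 0
[q^23] μ(23)=-1,μ(1)=1 ⇒ 0

1, 0, 0, 0, 0, 0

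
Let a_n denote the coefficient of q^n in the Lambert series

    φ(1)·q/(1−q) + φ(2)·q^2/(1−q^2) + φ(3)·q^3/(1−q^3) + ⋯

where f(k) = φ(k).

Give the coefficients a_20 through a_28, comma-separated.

q^20  k|20↦φ(k): 20:8 10:4 5:4 4:2 2:1 1:1  a_20=20
d|21:{21,7,3,1}  Σφ=12+6+2+1=21
[q^22] φ(22)=10,φ(11)=10,φ(2)=1,φ(1)=1 ⇒ 22
q^23  k|23↦φ(k): 1:1 23:22  a_23=23
q^24  k|24↦φ(k): 24:8 12:4 8:4 6:2 4:2 3:2 2:1 1:1  a_24=24
q^25  k|25↦φ(k): 1:1 5:4 25:20  a_25=25
q^26  k|26↦φ(k): 26:12 13:12 2:1 1:1  a_26=26
d|27:{1,3,9,27}  Σφ=1+2+6+18=27
d|28:{28,14,7,4,2,1}  Σφ=12+6+6+2+1+1=28

20, 21, 22, 23, 24, 25, 26, 27, 28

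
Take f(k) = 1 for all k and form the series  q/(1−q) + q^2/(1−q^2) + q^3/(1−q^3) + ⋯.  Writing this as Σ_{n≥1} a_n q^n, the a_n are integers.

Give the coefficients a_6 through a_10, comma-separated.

4, 2, 4, 3, 4

d|6:{6,3,2,1}  Σf=1+1+1+1=4
n=7: 7·1 1·7  f→[1+1]=2
q^8  k|8↦f(k): 8:1 4:1 2:1 1:1  a_8=4
[q^9] f(9)=1,f(3)=1,f(1)=1 ⇒ 3
n=10: 10·1 5·2 2·5 1·10  f→[1+1+1+1]=4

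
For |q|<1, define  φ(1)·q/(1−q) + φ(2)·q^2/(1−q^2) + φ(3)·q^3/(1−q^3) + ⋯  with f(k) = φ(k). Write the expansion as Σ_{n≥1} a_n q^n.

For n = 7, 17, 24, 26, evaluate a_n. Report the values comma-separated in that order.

[q^7] φ(7)=6,φ(1)=1 ⇒ 7
[q^17] φ(17)=16,φ(1)=1 ⇒ 17
q^24  k|24↦φ(k): 24:8 12:4 8:4 6:2 4:2 3:2 2:1 1:1  a_24=24
d|26:{1,2,13,26}  Σφ=1+1+12+12=26

7, 17, 24, 26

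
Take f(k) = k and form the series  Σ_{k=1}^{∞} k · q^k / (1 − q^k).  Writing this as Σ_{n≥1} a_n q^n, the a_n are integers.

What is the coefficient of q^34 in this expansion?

q^34  k|34↦f(k): 1:1 2:2 17:17 34:34  a_34=54

a_34 = 54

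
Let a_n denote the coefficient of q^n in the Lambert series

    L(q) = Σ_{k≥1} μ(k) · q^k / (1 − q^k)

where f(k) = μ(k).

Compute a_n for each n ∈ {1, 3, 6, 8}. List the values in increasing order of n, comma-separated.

1, 0, 0, 0

n=1: 1·1  μ→[1]=1
q^3  k|3↦μ(k): 1:1 3:-1  a_3=0
q^6  k|6↦μ(k): 1:1 2:-1 3:-1 6:1  a_6=0
n=8: 8·1 4·2 2·4 1·8  μ→[0+0+(-1)+1]=0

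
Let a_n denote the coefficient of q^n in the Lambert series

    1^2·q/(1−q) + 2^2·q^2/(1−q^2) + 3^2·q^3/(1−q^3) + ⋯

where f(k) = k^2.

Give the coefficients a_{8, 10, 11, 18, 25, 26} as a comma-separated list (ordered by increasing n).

[q^8] f(8)=64,f(4)=16,f(2)=4,f(1)=1 ⇒ 85
n=10: 1·10 2·5 5·2 10·1  f→[1+4+25+100]=130
q^11  k|11↦f(k): 1:1 11:121  a_11=122
d|18:{18,9,6,3,2,1}  Σf=324+81+36+9+4+1=455
[q^25] f(25)=625,f(5)=25,f(1)=1 ⇒ 651
q^26  k|26↦f(k): 26:676 13:169 2:4 1:1  a_26=850

85, 130, 122, 455, 651, 850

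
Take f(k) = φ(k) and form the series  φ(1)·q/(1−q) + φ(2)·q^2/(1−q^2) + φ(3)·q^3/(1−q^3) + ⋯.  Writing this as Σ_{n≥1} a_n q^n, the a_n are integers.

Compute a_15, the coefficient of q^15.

q^15  k|15↦φ(k): 15:8 5:4 3:2 1:1  a_15=15

a_15 = 15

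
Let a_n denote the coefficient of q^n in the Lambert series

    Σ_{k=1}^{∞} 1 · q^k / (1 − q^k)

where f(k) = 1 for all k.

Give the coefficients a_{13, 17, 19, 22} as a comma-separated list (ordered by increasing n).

2, 2, 2, 4

n=13: 13·1 1·13  f→[1+1]=2
[q^17] f(1)=1,f(17)=1 ⇒ 2
n=19: 1·19 19·1  f→[1+1]=2
d|22:{1,2,11,22}  Σf=1+1+1+1=4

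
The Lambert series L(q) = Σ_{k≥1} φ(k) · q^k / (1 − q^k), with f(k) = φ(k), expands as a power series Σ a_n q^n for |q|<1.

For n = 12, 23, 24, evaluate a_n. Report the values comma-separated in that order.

n=12: 1·12 2·6 3·4 4·3 6·2 12·1  φ→[1+1+2+2+2+4]=12
n=23: 23·1 1·23  φ→[22+1]=23
[q^24] φ(1)=1,φ(2)=1,φ(3)=2,φ(4)=2,φ(6)=2,φ(8)=4,φ(12)=4,φ(24)=8 ⇒ 24

12, 23, 24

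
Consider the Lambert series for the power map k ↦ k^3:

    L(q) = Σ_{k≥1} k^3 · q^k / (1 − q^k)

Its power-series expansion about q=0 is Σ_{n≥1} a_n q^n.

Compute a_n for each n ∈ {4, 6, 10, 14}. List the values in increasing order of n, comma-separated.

73, 252, 1134, 3096

q^4  k|4↦f(k): 1:1 2:8 4:64  a_4=73
[q^6] f(6)=216,f(3)=27,f(2)=8,f(1)=1 ⇒ 252
q^10  k|10↦f(k): 1:1 2:8 5:125 10:1000  a_10=1134
d|14:{1,2,7,14}  Σf=1+8+343+2744=3096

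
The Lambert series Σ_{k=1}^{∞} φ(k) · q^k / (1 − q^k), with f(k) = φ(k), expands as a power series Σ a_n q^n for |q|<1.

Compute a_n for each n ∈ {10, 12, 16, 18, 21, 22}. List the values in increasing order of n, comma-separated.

n=10: 10·1 5·2 2·5 1·10  φ→[4+4+1+1]=10
n=12: 1·12 2·6 3·4 4·3 6·2 12·1  φ→[1+1+2+2+2+4]=12
q^16  k|16↦φ(k): 1:1 2:1 4:2 8:4 16:8  a_16=16
[q^18] φ(18)=6,φ(9)=6,φ(6)=2,φ(3)=2,φ(2)=1,φ(1)=1 ⇒ 18
[q^21] φ(21)=12,φ(7)=6,φ(3)=2,φ(1)=1 ⇒ 21
n=22: 1·22 2·11 11·2 22·1  φ→[1+1+10+10]=22

10, 12, 16, 18, 21, 22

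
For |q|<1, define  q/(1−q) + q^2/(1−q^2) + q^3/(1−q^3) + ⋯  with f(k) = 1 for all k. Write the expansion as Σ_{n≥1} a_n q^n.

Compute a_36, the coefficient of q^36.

a_36 = 9

q^36  k|36↦f(k): 36:1 18:1 12:1 9:1 6:1 4:1 3:1 2:1 1:1  a_36=9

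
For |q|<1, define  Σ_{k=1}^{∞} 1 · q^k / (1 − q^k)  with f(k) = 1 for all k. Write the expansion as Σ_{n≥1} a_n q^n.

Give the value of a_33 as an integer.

q^33  k|33↦f(k): 33:1 11:1 3:1 1:1  a_33=4

a_33 = 4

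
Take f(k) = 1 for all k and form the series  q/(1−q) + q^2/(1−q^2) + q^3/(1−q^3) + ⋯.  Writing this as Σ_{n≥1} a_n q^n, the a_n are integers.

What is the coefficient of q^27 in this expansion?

[q^27] f(1)=1,f(3)=1,f(9)=1,f(27)=1 ⇒ 4

a_27 = 4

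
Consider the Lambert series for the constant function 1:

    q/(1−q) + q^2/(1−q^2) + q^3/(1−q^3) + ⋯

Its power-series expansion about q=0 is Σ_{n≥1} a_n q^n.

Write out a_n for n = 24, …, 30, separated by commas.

[q^24] f(24)=1,f(12)=1,f(8)=1,f(6)=1,f(4)=1,f(3)=1,f(2)=1,f(1)=1 ⇒ 8
n=25: 25·1 5·5 1·25  f→[1+1+1]=3
q^26  k|26↦f(k): 26:1 13:1 2:1 1:1  a_26=4
q^27  k|27↦f(k): 27:1 9:1 3:1 1:1  a_27=4
d|28:{1,2,4,7,14,28}  Σf=1+1+1+1+1+1=6
d|29:{1,29}  Σf=1+1=2
n=30: 1·30 2·15 3·10 5·6 6·5 10·3 15·2 30·1  f→[1+1+1+1+1+1+1+1]=8

8, 3, 4, 4, 6, 2, 8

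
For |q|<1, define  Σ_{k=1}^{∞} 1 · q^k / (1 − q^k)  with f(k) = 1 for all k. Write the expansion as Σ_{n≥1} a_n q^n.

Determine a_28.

a_28 = 6

q^28  k|28↦f(k): 28:1 14:1 7:1 4:1 2:1 1:1  a_28=6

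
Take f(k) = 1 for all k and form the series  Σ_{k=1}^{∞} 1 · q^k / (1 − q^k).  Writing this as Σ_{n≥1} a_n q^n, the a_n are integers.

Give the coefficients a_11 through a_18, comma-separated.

2, 6, 2, 4, 4, 5, 2, 6

n=11: 11·1 1·11  f→[1+1]=2
q^12  k|12↦f(k): 12:1 6:1 4:1 3:1 2:1 1:1  a_12=6
n=13: 1·13 13·1  f→[1+1]=2
[q^14] f(14)=1,f(7)=1,f(2)=1,f(1)=1 ⇒ 4
[q^15] f(1)=1,f(3)=1,f(5)=1,f(15)=1 ⇒ 4
[q^16] f(16)=1,f(8)=1,f(4)=1,f(2)=1,f(1)=1 ⇒ 5
[q^17] f(1)=1,f(17)=1 ⇒ 2
[q^18] f(18)=1,f(9)=1,f(6)=1,f(3)=1,f(2)=1,f(1)=1 ⇒ 6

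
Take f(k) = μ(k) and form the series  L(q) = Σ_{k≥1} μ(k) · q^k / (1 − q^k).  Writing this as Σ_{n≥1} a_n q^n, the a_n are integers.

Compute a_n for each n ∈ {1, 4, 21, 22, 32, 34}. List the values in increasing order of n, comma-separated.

d|1:{1}  Σμ=1=1
q^4  k|4↦μ(k): 1:1 2:-1 4:0  a_4=0
q^21  k|21↦μ(k): 1:1 3:-1 7:-1 21:1  a_21=0
n=22: 1·22 2·11 11·2 22·1  μ→[1+(-1)+(-1)+1]=0
[q^32] μ(32)=0,μ(16)=0,μ(8)=0,μ(4)=0,μ(2)=-1,μ(1)=1 ⇒ 0
n=34: 34·1 17·2 2·17 1·34  μ→[1+(-1)+(-1)+1]=0

1, 0, 0, 0, 0, 0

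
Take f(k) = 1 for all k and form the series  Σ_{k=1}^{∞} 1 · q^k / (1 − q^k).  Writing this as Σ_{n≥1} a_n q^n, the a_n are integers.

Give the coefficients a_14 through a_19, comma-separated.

4, 4, 5, 2, 6, 2

[q^14] f(1)=1,f(2)=1,f(7)=1,f(14)=1 ⇒ 4
[q^15] f(15)=1,f(5)=1,f(3)=1,f(1)=1 ⇒ 4
d|16:{16,8,4,2,1}  Σf=1+1+1+1+1=5
d|17:{1,17}  Σf=1+1=2
n=18: 1·18 2·9 3·6 6·3 9·2 18·1  f→[1+1+1+1+1+1]=6
n=19: 1·19 19·1  f→[1+1]=2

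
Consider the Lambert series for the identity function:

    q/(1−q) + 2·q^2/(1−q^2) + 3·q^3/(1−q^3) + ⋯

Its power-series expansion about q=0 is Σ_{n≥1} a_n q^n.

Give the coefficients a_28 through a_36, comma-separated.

q^28  k|28↦f(k): 28:28 14:14 7:7 4:4 2:2 1:1  a_28=56
[q^29] f(29)=29,f(1)=1 ⇒ 30
n=30: 1·30 2·15 3·10 5·6 6·5 10·3 15·2 30·1  f→[1+2+3+5+6+10+15+30]=72
[q^31] f(1)=1,f(31)=31 ⇒ 32
[q^32] f(1)=1,f(2)=2,f(4)=4,f(8)=8,f(16)=16,f(32)=32 ⇒ 63
n=33: 1·33 3·11 11·3 33·1  f→[1+3+11+33]=48
q^34  k|34↦f(k): 34:34 17:17 2:2 1:1  a_34=54
d|35:{35,7,5,1}  Σf=35+7+5+1=48
d|36:{1,2,3,4,6,9,12,18,36}  Σf=1+2+3+4+6+9+12+18+36=91

56, 30, 72, 32, 63, 48, 54, 48, 91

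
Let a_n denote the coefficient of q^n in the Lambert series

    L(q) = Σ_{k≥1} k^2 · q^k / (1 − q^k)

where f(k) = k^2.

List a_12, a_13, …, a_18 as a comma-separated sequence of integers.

[q^12] f(12)=144,f(6)=36,f(4)=16,f(3)=9,f(2)=4,f(1)=1 ⇒ 210
[q^13] f(13)=169,f(1)=1 ⇒ 170
d|14:{1,2,7,14}  Σf=1+4+49+196=250
n=15: 15·1 5·3 3·5 1·15  f→[225+25+9+1]=260
n=16: 1·16 2·8 4·4 8·2 16·1  f→[1+4+16+64+256]=341
[q^17] f(1)=1,f(17)=289 ⇒ 290
[q^18] f(1)=1,f(2)=4,f(3)=9,f(6)=36,f(9)=81,f(18)=324 ⇒ 455

210, 170, 250, 260, 341, 290, 455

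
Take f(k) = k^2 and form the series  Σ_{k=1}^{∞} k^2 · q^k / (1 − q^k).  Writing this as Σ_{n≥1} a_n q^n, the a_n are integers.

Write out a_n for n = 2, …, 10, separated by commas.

5, 10, 21, 26, 50, 50, 85, 91, 130

d|2:{2,1}  Σf=4+1=5
q^3  k|3↦f(k): 1:1 3:9  a_3=10
q^4  k|4↦f(k): 1:1 2:4 4:16  a_4=21
n=5: 1·5 5·1  f→[1+25]=26
[q^6] f(6)=36,f(3)=9,f(2)=4,f(1)=1 ⇒ 50
d|7:{1,7}  Σf=1+49=50
n=8: 8·1 4·2 2·4 1·8  f→[64+16+4+1]=85
[q^9] f(1)=1,f(3)=9,f(9)=81 ⇒ 91
d|10:{10,5,2,1}  Σf=100+25+4+1=130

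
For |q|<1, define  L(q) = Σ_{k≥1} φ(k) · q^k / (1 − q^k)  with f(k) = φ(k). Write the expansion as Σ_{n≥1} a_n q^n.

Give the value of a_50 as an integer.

[q^50] φ(1)=1,φ(2)=1,φ(5)=4,φ(10)=4,φ(25)=20,φ(50)=20 ⇒ 50

a_50 = 50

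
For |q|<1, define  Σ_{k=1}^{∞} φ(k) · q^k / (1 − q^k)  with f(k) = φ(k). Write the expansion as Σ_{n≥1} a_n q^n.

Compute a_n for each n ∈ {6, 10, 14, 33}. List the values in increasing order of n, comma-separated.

q^6  k|6↦φ(k): 6:2 3:2 2:1 1:1  a_6=6
d|10:{10,5,2,1}  Σφ=4+4+1+1=10
d|14:{1,2,7,14}  Σφ=1+1+6+6=14
[q^33] φ(1)=1,φ(3)=2,φ(11)=10,φ(33)=20 ⇒ 33

6, 10, 14, 33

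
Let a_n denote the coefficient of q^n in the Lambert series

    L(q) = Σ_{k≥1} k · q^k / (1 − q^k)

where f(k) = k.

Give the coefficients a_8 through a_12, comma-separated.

15, 13, 18, 12, 28

n=8: 1·8 2·4 4·2 8·1  f→[1+2+4+8]=15
q^9  k|9↦f(k): 1:1 3:3 9:9  a_9=13
q^10  k|10↦f(k): 10:10 5:5 2:2 1:1  a_10=18
d|11:{11,1}  Σf=11+1=12
n=12: 1·12 2·6 3·4 4·3 6·2 12·1  f→[1+2+3+4+6+12]=28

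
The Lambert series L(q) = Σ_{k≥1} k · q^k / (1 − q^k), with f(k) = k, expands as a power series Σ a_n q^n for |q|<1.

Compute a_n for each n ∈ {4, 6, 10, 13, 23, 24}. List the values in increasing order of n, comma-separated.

7, 12, 18, 14, 24, 60

[q^4] f(4)=4,f(2)=2,f(1)=1 ⇒ 7
n=6: 6·1 3·2 2·3 1·6  f→[6+3+2+1]=12
n=10: 1·10 2·5 5·2 10·1  f→[1+2+5+10]=18
n=13: 13·1 1·13  f→[13+1]=14
d|23:{23,1}  Σf=23+1=24
d|24:{1,2,3,4,6,8,12,24}  Σf=1+2+3+4+6+8+12+24=60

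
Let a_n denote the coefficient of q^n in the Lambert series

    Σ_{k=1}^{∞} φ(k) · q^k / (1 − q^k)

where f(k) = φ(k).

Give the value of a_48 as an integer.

n=48: 48·1 24·2 16·3 12·4 8·6 6·8 4·12 3·16 2·24 1·48  φ→[16+8+8+4+4+2+2+2+1+1]=48

a_48 = 48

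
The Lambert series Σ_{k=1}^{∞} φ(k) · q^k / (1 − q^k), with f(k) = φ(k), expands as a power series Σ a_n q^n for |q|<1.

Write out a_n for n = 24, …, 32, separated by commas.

n=24: 24·1 12·2 8·3 6·4 4·6 3·8 2·12 1·24  φ→[8+4+4+2+2+2+1+1]=24
[q^25] φ(25)=20,φ(5)=4,φ(1)=1 ⇒ 25
d|26:{1,2,13,26}  Σφ=1+1+12+12=26
[q^27] φ(27)=18,φ(9)=6,φ(3)=2,φ(1)=1 ⇒ 27
d|28:{1,2,4,7,14,28}  Σφ=1+1+2+6+6+12=28
q^29  k|29↦φ(k): 29:28 1:1  a_29=29
d|30:{1,2,3,5,6,10,15,30}  Σφ=1+1+2+4+2+4+8+8=30
n=31: 31·1 1·31  φ→[30+1]=31
q^32  k|32↦φ(k): 32:16 16:8 8:4 4:2 2:1 1:1  a_32=32

24, 25, 26, 27, 28, 29, 30, 31, 32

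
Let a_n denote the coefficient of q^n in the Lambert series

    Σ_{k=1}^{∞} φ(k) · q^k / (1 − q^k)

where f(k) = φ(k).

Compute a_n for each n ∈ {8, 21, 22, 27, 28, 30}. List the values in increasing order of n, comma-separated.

[q^8] φ(1)=1,φ(2)=1,φ(4)=2,φ(8)=4 ⇒ 8
n=21: 1·21 3·7 7·3 21·1  φ→[1+2+6+12]=21
n=22: 1·22 2·11 11·2 22·1  φ→[1+1+10+10]=22
[q^27] φ(1)=1,φ(3)=2,φ(9)=6,φ(27)=18 ⇒ 27
[q^28] φ(1)=1,φ(2)=1,φ(4)=2,φ(7)=6,φ(14)=6,φ(28)=12 ⇒ 28
d|30:{1,2,3,5,6,10,15,30}  Σφ=1+1+2+4+2+4+8+8=30

8, 21, 22, 27, 28, 30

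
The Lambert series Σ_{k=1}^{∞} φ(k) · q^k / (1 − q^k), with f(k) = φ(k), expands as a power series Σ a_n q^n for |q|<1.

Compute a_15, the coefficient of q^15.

d|15:{1,3,5,15}  Σφ=1+2+4+8=15

a_15 = 15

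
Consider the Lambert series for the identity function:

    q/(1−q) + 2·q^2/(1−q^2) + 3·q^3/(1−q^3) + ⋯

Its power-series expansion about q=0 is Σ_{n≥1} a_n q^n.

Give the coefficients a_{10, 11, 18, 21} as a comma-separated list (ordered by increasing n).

18, 12, 39, 32

n=10: 1·10 2·5 5·2 10·1  f→[1+2+5+10]=18
d|11:{11,1}  Σf=11+1=12
n=18: 18·1 9·2 6·3 3·6 2·9 1·18  f→[18+9+6+3+2+1]=39
d|21:{1,3,7,21}  Σf=1+3+7+21=32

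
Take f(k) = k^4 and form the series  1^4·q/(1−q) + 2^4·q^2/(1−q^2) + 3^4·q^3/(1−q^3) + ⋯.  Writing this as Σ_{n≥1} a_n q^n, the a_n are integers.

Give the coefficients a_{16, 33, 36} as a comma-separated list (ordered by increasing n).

q^16  k|16↦f(k): 16:65536 8:4096 4:256 2:16 1:1  a_16=69905
[q^33] f(1)=1,f(3)=81,f(11)=14641,f(33)=1185921 ⇒ 1200644
n=36: 36·1 18·2 12·3 9·4 6·6 4·9 3·12 2·18 1·36  f→[1679616+104976+20736+6561+1296+256+81+16+1]=1813539

69905, 1200644, 1813539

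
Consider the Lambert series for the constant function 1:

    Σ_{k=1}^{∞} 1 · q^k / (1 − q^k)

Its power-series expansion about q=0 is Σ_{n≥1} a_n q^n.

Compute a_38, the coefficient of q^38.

q^38  k|38↦f(k): 1:1 2:1 19:1 38:1  a_38=4

a_38 = 4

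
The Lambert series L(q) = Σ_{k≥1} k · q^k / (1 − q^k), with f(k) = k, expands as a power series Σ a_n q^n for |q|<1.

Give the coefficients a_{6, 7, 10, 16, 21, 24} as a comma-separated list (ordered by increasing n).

12, 8, 18, 31, 32, 60

[q^6] f(1)=1,f(2)=2,f(3)=3,f(6)=6 ⇒ 12
d|7:{1,7}  Σf=1+7=8
[q^10] f(10)=10,f(5)=5,f(2)=2,f(1)=1 ⇒ 18
n=16: 16·1 8·2 4·4 2·8 1·16  f→[16+8+4+2+1]=31
q^21  k|21↦f(k): 1:1 3:3 7:7 21:21  a_21=32
[q^24] f(24)=24,f(12)=12,f(8)=8,f(6)=6,f(4)=4,f(3)=3,f(2)=2,f(1)=1 ⇒ 60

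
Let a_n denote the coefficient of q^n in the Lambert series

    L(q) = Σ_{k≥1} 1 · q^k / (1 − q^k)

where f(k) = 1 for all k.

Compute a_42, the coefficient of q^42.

a_42 = 8

q^42  k|42↦f(k): 1:1 2:1 3:1 6:1 7:1 14:1 21:1 42:1  a_42=8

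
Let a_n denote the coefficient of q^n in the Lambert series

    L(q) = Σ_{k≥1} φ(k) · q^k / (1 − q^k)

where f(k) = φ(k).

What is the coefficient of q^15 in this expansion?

[q^15] φ(15)=8,φ(5)=4,φ(3)=2,φ(1)=1 ⇒ 15

a_15 = 15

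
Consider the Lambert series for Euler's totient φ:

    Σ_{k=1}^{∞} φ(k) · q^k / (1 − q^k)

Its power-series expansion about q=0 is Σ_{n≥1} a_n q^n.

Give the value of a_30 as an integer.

q^30  k|30↦φ(k): 30:8 15:8 10:4 6:2 5:4 3:2 2:1 1:1  a_30=30

a_30 = 30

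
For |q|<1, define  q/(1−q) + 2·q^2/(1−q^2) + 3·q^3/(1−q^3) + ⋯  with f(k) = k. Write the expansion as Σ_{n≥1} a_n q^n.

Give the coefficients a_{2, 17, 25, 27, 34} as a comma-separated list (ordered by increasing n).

q^2  k|2↦f(k): 2:2 1:1  a_2=3
d|17:{17,1}  Σf=17+1=18
[q^25] f(25)=25,f(5)=5,f(1)=1 ⇒ 31
n=27: 1·27 3·9 9·3 27·1  f→[1+3+9+27]=40
[q^34] f(1)=1,f(2)=2,f(17)=17,f(34)=34 ⇒ 54

3, 18, 31, 40, 54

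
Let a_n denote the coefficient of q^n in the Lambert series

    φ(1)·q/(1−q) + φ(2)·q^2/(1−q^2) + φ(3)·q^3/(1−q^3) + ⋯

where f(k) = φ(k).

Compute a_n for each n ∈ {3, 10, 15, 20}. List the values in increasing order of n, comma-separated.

n=3: 3·1 1·3  φ→[2+1]=3
q^10  k|10↦φ(k): 10:4 5:4 2:1 1:1  a_10=10
q^15  k|15↦φ(k): 15:8 5:4 3:2 1:1  a_15=15
d|20:{20,10,5,4,2,1}  Σφ=8+4+4+2+1+1=20

3, 10, 15, 20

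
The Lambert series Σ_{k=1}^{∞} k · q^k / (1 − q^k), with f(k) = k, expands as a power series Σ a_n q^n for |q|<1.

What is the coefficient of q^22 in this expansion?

[q^22] f(22)=22,f(11)=11,f(2)=2,f(1)=1 ⇒ 36

a_22 = 36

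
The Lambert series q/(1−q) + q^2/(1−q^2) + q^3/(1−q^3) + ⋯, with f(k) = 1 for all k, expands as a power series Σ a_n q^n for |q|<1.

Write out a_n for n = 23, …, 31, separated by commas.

2, 8, 3, 4, 4, 6, 2, 8, 2

q^23  k|23↦f(k): 1:1 23:1  a_23=2
n=24: 24·1 12·2 8·3 6·4 4·6 3·8 2·12 1·24  f→[1+1+1+1+1+1+1+1]=8
n=25: 1·25 5·5 25·1  f→[1+1+1]=3
q^26  k|26↦f(k): 26:1 13:1 2:1 1:1  a_26=4
n=27: 1·27 3·9 9·3 27·1  f→[1+1+1+1]=4
[q^28] f(1)=1,f(2)=1,f(4)=1,f(7)=1,f(14)=1,f(28)=1 ⇒ 6
n=29: 29·1 1·29  f→[1+1]=2
n=30: 1·30 2·15 3·10 5·6 6·5 10·3 15·2 30·1  f→[1+1+1+1+1+1+1+1]=8
q^31  k|31↦f(k): 1:1 31:1  a_31=2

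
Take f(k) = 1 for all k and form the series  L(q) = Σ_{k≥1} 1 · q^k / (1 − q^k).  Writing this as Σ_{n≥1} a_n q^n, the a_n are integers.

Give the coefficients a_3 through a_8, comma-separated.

d|3:{3,1}  Σf=1+1=2
n=4: 1·4 2·2 4·1  f→[1+1+1]=3
q^5  k|5↦f(k): 5:1 1:1  a_5=2
[q^6] f(6)=1,f(3)=1,f(2)=1,f(1)=1 ⇒ 4
q^7  k|7↦f(k): 7:1 1:1  a_7=2
[q^8] f(8)=1,f(4)=1,f(2)=1,f(1)=1 ⇒ 4

2, 3, 2, 4, 2, 4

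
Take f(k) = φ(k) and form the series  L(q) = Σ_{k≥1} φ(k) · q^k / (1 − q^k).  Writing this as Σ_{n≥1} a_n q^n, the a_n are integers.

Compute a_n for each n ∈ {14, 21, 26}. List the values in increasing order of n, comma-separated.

[q^14] φ(1)=1,φ(2)=1,φ(7)=6,φ(14)=6 ⇒ 14
[q^21] φ(21)=12,φ(7)=6,φ(3)=2,φ(1)=1 ⇒ 21
q^26  k|26↦φ(k): 26:12 13:12 2:1 1:1  a_26=26

14, 21, 26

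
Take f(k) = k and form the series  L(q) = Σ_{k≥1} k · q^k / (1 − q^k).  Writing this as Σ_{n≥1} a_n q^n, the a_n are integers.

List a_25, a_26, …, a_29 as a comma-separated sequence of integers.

q^25  k|25↦f(k): 1:1 5:5 25:25  a_25=31
d|26:{26,13,2,1}  Σf=26+13+2+1=42
[q^27] f(1)=1,f(3)=3,f(9)=9,f(27)=27 ⇒ 40
q^28  k|28↦f(k): 1:1 2:2 4:4 7:7 14:14 28:28  a_28=56
n=29: 1·29 29·1  f→[1+29]=30

31, 42, 40, 56, 30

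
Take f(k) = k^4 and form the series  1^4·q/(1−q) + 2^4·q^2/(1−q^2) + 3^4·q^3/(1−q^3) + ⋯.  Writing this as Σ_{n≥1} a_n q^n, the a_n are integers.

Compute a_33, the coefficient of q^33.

d|33:{33,11,3,1}  Σf=1185921+14641+81+1=1200644

a_33 = 1200644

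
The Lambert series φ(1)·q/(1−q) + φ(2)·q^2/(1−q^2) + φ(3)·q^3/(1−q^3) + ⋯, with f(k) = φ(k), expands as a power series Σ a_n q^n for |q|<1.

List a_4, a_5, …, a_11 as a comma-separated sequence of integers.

d|4:{4,2,1}  Σφ=2+1+1=4
n=5: 1·5 5·1  φ→[1+4]=5
q^6  k|6↦φ(k): 6:2 3:2 2:1 1:1  a_6=6
[q^7] φ(7)=6,φ(1)=1 ⇒ 7
d|8:{8,4,2,1}  Σφ=4+2+1+1=8
n=9: 9·1 3·3 1·9  φ→[6+2+1]=9
n=10: 10·1 5·2 2·5 1·10  φ→[4+4+1+1]=10
q^11  k|11↦φ(k): 1:1 11:10  a_11=11

4, 5, 6, 7, 8, 9, 10, 11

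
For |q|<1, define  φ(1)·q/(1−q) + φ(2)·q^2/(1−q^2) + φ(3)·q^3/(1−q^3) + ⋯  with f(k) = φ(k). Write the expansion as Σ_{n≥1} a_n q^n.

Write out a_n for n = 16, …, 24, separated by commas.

[q^16] φ(1)=1,φ(2)=1,φ(4)=2,φ(8)=4,φ(16)=8 ⇒ 16
n=17: 17·1 1·17  φ→[16+1]=17
d|18:{1,2,3,6,9,18}  Σφ=1+1+2+2+6+6=18
n=19: 19·1 1·19  φ→[18+1]=19
n=20: 20·1 10·2 5·4 4·5 2·10 1·20  φ→[8+4+4+2+1+1]=20
[q^21] φ(21)=12,φ(7)=6,φ(3)=2,φ(1)=1 ⇒ 21
[q^22] φ(1)=1,φ(2)=1,φ(11)=10,φ(22)=10 ⇒ 22
[q^23] φ(1)=1,φ(23)=22 ⇒ 23
d|24:{1,2,3,4,6,8,12,24}  Σφ=1+1+2+2+2+4+4+8=24

16, 17, 18, 19, 20, 21, 22, 23, 24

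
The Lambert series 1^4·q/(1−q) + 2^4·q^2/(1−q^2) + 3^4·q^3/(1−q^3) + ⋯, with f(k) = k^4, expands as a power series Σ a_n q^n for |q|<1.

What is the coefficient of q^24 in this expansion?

a_24 = 358258

q^24  k|24↦f(k): 24:331776 12:20736 8:4096 6:1296 4:256 3:81 2:16 1:1  a_24=358258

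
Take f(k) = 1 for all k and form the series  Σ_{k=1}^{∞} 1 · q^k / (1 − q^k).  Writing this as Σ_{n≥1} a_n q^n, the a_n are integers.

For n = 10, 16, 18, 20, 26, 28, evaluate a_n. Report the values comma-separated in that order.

q^10  k|10↦f(k): 10:1 5:1 2:1 1:1  a_10=4
d|16:{1,2,4,8,16}  Σf=1+1+1+1+1=5
d|18:{1,2,3,6,9,18}  Σf=1+1+1+1+1+1=6
n=20: 20·1 10·2 5·4 4·5 2·10 1·20  f→[1+1+1+1+1+1]=6
d|26:{26,13,2,1}  Σf=1+1+1+1=4
d|28:{1,2,4,7,14,28}  Σf=1+1+1+1+1+1=6

4, 5, 6, 6, 4, 6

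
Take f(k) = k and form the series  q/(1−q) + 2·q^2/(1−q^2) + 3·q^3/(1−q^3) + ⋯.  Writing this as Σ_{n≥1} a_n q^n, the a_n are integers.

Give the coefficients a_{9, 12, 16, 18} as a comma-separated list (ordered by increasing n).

[q^9] f(1)=1,f(3)=3,f(9)=9 ⇒ 13
[q^12] f(1)=1,f(2)=2,f(3)=3,f(4)=4,f(6)=6,f(12)=12 ⇒ 28
d|16:{16,8,4,2,1}  Σf=16+8+4+2+1=31
d|18:{18,9,6,3,2,1}  Σf=18+9+6+3+2+1=39

13, 28, 31, 39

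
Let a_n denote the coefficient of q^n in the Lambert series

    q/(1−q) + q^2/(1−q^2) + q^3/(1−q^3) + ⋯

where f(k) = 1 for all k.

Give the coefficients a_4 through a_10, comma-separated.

3, 2, 4, 2, 4, 3, 4

n=4: 4·1 2·2 1·4  f→[1+1+1]=3
[q^5] f(1)=1,f(5)=1 ⇒ 2
d|6:{1,2,3,6}  Σf=1+1+1+1=4
n=7: 1·7 7·1  f→[1+1]=2
d|8:{1,2,4,8}  Σf=1+1+1+1=4
n=9: 1·9 3·3 9·1  f→[1+1+1]=3
d|10:{10,5,2,1}  Σf=1+1+1+1=4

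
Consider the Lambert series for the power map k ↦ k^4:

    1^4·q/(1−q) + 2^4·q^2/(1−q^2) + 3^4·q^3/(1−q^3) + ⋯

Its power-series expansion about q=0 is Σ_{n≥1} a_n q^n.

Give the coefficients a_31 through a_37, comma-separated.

[q^31] f(31)=923521,f(1)=1 ⇒ 923522
n=32: 1·32 2·16 4·8 8·4 16·2 32·1  f→[1+16+256+4096+65536+1048576]=1118481
n=33: 1·33 3·11 11·3 33·1  f→[1+81+14641+1185921]=1200644
q^34  k|34↦f(k): 34:1336336 17:83521 2:16 1:1  a_34=1419874
n=35: 1·35 5·7 7·5 35·1  f→[1+625+2401+1500625]=1503652
n=36: 1·36 2·18 3·12 4·9 6·6 9·4 12·3 18·2 36·1  f→[1+16+81+256+1296+6561+20736+104976+1679616]=1813539
n=37: 37·1 1·37  f→[1874161+1]=1874162

923522, 1118481, 1200644, 1419874, 1503652, 1813539, 1874162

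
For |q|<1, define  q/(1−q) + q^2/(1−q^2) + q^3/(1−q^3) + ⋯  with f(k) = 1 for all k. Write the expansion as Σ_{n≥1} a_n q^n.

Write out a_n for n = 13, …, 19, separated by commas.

2, 4, 4, 5, 2, 6, 2

d|13:{13,1}  Σf=1+1=2
q^14  k|14↦f(k): 14:1 7:1 2:1 1:1  a_14=4
d|15:{1,3,5,15}  Σf=1+1+1+1=4
[q^16] f(16)=1,f(8)=1,f(4)=1,f(2)=1,f(1)=1 ⇒ 5
d|17:{17,1}  Σf=1+1=2
n=18: 1·18 2·9 3·6 6·3 9·2 18·1  f→[1+1+1+1+1+1]=6
q^19  k|19↦f(k): 1:1 19:1  a_19=2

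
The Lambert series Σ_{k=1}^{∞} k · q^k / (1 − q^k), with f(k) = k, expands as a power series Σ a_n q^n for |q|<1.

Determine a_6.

a_6 = 12

q^6  k|6↦f(k): 1:1 2:2 3:3 6:6  a_6=12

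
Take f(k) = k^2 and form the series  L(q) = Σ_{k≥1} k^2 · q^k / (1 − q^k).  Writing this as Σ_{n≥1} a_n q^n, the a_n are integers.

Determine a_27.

a_27 = 820

[q^27] f(1)=1,f(3)=9,f(9)=81,f(27)=729 ⇒ 820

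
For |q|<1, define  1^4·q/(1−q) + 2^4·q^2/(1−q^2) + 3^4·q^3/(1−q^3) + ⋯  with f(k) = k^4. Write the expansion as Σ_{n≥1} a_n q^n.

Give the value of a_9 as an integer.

a_9 = 6643

[q^9] f(9)=6561,f(3)=81,f(1)=1 ⇒ 6643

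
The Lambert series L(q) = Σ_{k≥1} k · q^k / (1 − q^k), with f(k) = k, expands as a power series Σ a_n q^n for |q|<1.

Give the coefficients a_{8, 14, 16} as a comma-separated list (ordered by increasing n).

d|8:{8,4,2,1}  Σf=8+4+2+1=15
d|14:{1,2,7,14}  Σf=1+2+7+14=24
q^16  k|16↦f(k): 1:1 2:2 4:4 8:8 16:16  a_16=31

15, 24, 31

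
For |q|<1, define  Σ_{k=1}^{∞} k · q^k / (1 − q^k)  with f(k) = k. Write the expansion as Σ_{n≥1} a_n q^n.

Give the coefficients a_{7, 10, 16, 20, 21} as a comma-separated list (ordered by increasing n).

d|7:{1,7}  Σf=1+7=8
[q^10] f(10)=10,f(5)=5,f(2)=2,f(1)=1 ⇒ 18
n=16: 1·16 2·8 4·4 8·2 16·1  f→[1+2+4+8+16]=31
n=20: 20·1 10·2 5·4 4·5 2·10 1·20  f→[20+10+5+4+2+1]=42
n=21: 21·1 7·3 3·7 1·21  f→[21+7+3+1]=32

8, 18, 31, 42, 32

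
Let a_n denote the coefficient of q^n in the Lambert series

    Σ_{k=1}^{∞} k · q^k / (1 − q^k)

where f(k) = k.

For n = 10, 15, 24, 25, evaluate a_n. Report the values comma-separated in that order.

18, 24, 60, 31

n=10: 10·1 5·2 2·5 1·10  f→[10+5+2+1]=18
n=15: 1·15 3·5 5·3 15·1  f→[1+3+5+15]=24
q^24  k|24↦f(k): 1:1 2:2 3:3 4:4 6:6 8:8 12:12 24:24  a_24=60
[q^25] f(1)=1,f(5)=5,f(25)=25 ⇒ 31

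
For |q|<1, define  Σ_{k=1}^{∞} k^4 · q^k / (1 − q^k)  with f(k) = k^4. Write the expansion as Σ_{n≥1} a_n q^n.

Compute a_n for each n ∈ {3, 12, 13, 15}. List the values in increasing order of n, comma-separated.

82, 22386, 28562, 51332

[q^3] f(3)=81,f(1)=1 ⇒ 82
d|12:{12,6,4,3,2,1}  Σf=20736+1296+256+81+16+1=22386
n=13: 13·1 1·13  f→[28561+1]=28562
n=15: 15·1 5·3 3·5 1·15  f→[50625+625+81+1]=51332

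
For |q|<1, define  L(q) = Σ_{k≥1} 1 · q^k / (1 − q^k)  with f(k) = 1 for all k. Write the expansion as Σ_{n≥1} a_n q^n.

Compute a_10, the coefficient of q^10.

a_10 = 4

q^10  k|10↦f(k): 10:1 5:1 2:1 1:1  a_10=4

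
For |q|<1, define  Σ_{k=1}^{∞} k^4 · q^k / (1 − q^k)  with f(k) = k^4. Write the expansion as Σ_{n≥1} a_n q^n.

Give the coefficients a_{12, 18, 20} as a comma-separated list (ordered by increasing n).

22386, 112931, 170898

q^12  k|12↦f(k): 1:1 2:16 3:81 4:256 6:1296 12:20736  a_12=22386
[q^18] f(1)=1,f(2)=16,f(3)=81,f(6)=1296,f(9)=6561,f(18)=104976 ⇒ 112931
q^20  k|20↦f(k): 1:1 2:16 4:256 5:625 10:10000 20:160000  a_20=170898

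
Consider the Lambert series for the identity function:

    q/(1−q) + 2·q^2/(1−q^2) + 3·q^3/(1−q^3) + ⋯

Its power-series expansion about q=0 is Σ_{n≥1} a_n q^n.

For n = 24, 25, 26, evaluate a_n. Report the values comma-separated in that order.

60, 31, 42

d|24:{1,2,3,4,6,8,12,24}  Σf=1+2+3+4+6+8+12+24=60
d|25:{1,5,25}  Σf=1+5+25=31
n=26: 26·1 13·2 2·13 1·26  f→[26+13+2+1]=42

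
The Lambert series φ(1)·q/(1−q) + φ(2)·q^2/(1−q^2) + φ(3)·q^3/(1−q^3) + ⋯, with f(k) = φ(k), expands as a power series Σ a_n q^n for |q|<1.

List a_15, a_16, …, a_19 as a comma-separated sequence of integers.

n=15: 15·1 5·3 3·5 1·15  φ→[8+4+2+1]=15
[q^16] φ(1)=1,φ(2)=1,φ(4)=2,φ(8)=4,φ(16)=8 ⇒ 16
q^17  k|17↦φ(k): 1:1 17:16  a_17=17
[q^18] φ(1)=1,φ(2)=1,φ(3)=2,φ(6)=2,φ(9)=6,φ(18)=6 ⇒ 18
d|19:{1,19}  Σφ=1+18=19

15, 16, 17, 18, 19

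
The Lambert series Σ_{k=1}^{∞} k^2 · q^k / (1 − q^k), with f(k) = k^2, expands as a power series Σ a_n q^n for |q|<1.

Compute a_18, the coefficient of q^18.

n=18: 18·1 9·2 6·3 3·6 2·9 1·18  f→[324+81+36+9+4+1]=455

a_18 = 455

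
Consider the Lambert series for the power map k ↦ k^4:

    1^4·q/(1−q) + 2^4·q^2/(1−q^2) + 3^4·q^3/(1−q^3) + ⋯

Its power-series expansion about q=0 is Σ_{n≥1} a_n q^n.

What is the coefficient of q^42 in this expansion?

a_42 = 3348388

[q^42] f(42)=3111696,f(21)=194481,f(14)=38416,f(7)=2401,f(6)=1296,f(3)=81,f(2)=16,f(1)=1 ⇒ 3348388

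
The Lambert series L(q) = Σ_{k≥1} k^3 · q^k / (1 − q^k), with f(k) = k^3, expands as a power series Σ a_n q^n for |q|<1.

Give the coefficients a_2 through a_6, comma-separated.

9, 28, 73, 126, 252

[q^2] f(2)=8,f(1)=1 ⇒ 9
d|3:{1,3}  Σf=1+27=28
[q^4] f(4)=64,f(2)=8,f(1)=1 ⇒ 73
d|5:{5,1}  Σf=125+1=126
d|6:{1,2,3,6}  Σf=1+8+27+216=252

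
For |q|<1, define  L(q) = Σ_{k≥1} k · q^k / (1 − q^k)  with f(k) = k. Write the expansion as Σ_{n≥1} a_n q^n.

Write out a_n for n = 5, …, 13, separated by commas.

6, 12, 8, 15, 13, 18, 12, 28, 14

d|5:{5,1}  Σf=5+1=6
n=6: 6·1 3·2 2·3 1·6  f→[6+3+2+1]=12
d|7:{7,1}  Σf=7+1=8
n=8: 8·1 4·2 2·4 1·8  f→[8+4+2+1]=15
d|9:{9,3,1}  Σf=9+3+1=13
n=10: 10·1 5·2 2·5 1·10  f→[10+5+2+1]=18
[q^11] f(1)=1,f(11)=11 ⇒ 12
q^12  k|12↦f(k): 12:12 6:6 4:4 3:3 2:2 1:1  a_12=28
n=13: 1·13 13·1  f→[1+13]=14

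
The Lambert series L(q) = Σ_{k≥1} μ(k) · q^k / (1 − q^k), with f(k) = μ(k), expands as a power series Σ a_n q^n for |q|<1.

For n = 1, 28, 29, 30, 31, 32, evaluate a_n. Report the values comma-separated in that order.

1, 0, 0, 0, 0, 0

q^1  k|1↦μ(k): 1:1  a_1=1
[q^28] μ(28)=0,μ(14)=1,μ(7)=-1,μ(4)=0,μ(2)=-1,μ(1)=1 ⇒ 0
d|29:{1,29}  Σμ=1+(-1)=0
q^30  k|30↦μ(k): 30:-1 15:1 10:1 6:1 5:-1 3:-1 2:-1 1:1  a_30=0
n=31: 1·31 31·1  μ→[1+(-1)]=0
[q^32] μ(32)=0,μ(16)=0,μ(8)=0,μ(4)=0,μ(2)=-1,μ(1)=1 ⇒ 0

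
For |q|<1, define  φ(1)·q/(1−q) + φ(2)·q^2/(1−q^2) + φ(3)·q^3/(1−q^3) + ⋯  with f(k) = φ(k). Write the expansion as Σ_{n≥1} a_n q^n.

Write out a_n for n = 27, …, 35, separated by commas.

n=27: 1·27 3·9 9·3 27·1  φ→[1+2+6+18]=27
n=28: 1·28 2·14 4·7 7·4 14·2 28·1  φ→[1+1+2+6+6+12]=28
d|29:{29,1}  Σφ=28+1=29
d|30:{30,15,10,6,5,3,2,1}  Σφ=8+8+4+2+4+2+1+1=30
n=31: 1·31 31·1  φ→[1+30]=31
d|32:{1,2,4,8,16,32}  Σφ=1+1+2+4+8+16=32
[q^33] φ(33)=20,φ(11)=10,φ(3)=2,φ(1)=1 ⇒ 33
d|34:{1,2,17,34}  Σφ=1+1+16+16=34
d|35:{35,7,5,1}  Σφ=24+6+4+1=35

27, 28, 29, 30, 31, 32, 33, 34, 35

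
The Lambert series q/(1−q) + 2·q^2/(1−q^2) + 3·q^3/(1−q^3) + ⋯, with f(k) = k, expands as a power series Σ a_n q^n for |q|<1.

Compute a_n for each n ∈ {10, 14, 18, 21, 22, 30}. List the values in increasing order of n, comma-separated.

18, 24, 39, 32, 36, 72

[q^10] f(1)=1,f(2)=2,f(5)=5,f(10)=10 ⇒ 18
[q^14] f(1)=1,f(2)=2,f(7)=7,f(14)=14 ⇒ 24
[q^18] f(1)=1,f(2)=2,f(3)=3,f(6)=6,f(9)=9,f(18)=18 ⇒ 39
n=21: 21·1 7·3 3·7 1·21  f→[21+7+3+1]=32
[q^22] f(22)=22,f(11)=11,f(2)=2,f(1)=1 ⇒ 36
n=30: 1·30 2·15 3·10 5·6 6·5 10·3 15·2 30·1  f→[1+2+3+5+6+10+15+30]=72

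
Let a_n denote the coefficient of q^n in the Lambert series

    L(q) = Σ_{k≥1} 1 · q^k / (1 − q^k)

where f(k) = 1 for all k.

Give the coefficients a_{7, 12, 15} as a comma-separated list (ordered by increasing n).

[q^7] f(7)=1,f(1)=1 ⇒ 2
n=12: 12·1 6·2 4·3 3·4 2·6 1·12  f→[1+1+1+1+1+1]=6
[q^15] f(15)=1,f(5)=1,f(3)=1,f(1)=1 ⇒ 4

2, 6, 4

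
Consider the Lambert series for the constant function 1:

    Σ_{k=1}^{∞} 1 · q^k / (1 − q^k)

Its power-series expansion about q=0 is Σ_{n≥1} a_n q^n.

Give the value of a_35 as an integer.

a_35 = 4

n=35: 1·35 5·7 7·5 35·1  f→[1+1+1+1]=4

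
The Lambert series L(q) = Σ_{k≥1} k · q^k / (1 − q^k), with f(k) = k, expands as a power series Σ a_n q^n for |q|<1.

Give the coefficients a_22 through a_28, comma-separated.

36, 24, 60, 31, 42, 40, 56

d|22:{22,11,2,1}  Σf=22+11+2+1=36
d|23:{1,23}  Σf=1+23=24
q^24  k|24↦f(k): 1:1 2:2 3:3 4:4 6:6 8:8 12:12 24:24  a_24=60
n=25: 25·1 5·5 1·25  f→[25+5+1]=31
d|26:{26,13,2,1}  Σf=26+13+2+1=42
q^27  k|27↦f(k): 27:27 9:9 3:3 1:1  a_27=40
n=28: 1·28 2·14 4·7 7·4 14·2 28·1  f→[1+2+4+7+14+28]=56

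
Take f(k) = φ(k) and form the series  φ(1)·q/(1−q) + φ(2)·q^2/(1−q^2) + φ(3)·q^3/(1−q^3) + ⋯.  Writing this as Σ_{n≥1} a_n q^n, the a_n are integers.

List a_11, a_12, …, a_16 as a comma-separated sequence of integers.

d|11:{11,1}  Σφ=10+1=11
[q^12] φ(12)=4,φ(6)=2,φ(4)=2,φ(3)=2,φ(2)=1,φ(1)=1 ⇒ 12
q^13  k|13↦φ(k): 1:1 13:12  a_13=13
[q^14] φ(1)=1,φ(2)=1,φ(7)=6,φ(14)=6 ⇒ 14
d|15:{1,3,5,15}  Σφ=1+2+4+8=15
d|16:{1,2,4,8,16}  Σφ=1+1+2+4+8=16

11, 12, 13, 14, 15, 16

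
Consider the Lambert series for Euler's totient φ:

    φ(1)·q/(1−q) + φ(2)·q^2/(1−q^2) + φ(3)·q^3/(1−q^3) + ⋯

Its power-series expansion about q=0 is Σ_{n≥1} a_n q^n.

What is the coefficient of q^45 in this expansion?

n=45: 45·1 15·3 9·5 5·9 3·15 1·45  φ→[24+8+6+4+2+1]=45

a_45 = 45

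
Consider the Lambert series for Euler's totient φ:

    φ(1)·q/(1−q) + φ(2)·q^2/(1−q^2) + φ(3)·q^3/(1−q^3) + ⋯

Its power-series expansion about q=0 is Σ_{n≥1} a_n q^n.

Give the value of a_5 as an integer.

d|5:{1,5}  Σφ=1+4=5

a_5 = 5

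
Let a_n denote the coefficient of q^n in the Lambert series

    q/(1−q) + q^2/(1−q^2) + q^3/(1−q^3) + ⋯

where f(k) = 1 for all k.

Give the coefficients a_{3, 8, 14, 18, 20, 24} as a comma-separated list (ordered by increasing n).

d|3:{1,3}  Σf=1+1=2
q^8  k|8↦f(k): 1:1 2:1 4:1 8:1  a_8=4
n=14: 1·14 2·7 7·2 14·1  f→[1+1+1+1]=4
[q^18] f(1)=1,f(2)=1,f(3)=1,f(6)=1,f(9)=1,f(18)=1 ⇒ 6
q^20  k|20↦f(k): 1:1 2:1 4:1 5:1 10:1 20:1  a_20=6
q^24  k|24↦f(k): 1:1 2:1 3:1 4:1 6:1 8:1 12:1 24:1  a_24=8

2, 4, 4, 6, 6, 8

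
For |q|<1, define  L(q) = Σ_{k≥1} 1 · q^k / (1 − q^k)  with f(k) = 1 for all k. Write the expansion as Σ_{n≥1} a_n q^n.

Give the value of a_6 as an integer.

a_6 = 4

q^6  k|6↦f(k): 1:1 2:1 3:1 6:1  a_6=4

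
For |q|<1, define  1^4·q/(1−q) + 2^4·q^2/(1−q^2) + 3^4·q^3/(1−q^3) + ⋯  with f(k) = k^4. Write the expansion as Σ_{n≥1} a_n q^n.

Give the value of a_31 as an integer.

a_31 = 923522

d|31:{1,31}  Σf=1+923521=923522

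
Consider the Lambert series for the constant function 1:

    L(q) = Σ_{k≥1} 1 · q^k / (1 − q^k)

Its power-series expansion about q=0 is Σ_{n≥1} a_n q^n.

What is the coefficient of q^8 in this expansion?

q^8  k|8↦f(k): 1:1 2:1 4:1 8:1  a_8=4

a_8 = 4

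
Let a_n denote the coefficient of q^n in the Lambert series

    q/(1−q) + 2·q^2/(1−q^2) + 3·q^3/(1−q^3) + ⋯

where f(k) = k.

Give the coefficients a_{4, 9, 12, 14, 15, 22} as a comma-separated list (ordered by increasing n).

7, 13, 28, 24, 24, 36

q^4  k|4↦f(k): 1:1 2:2 4:4  a_4=7
n=9: 9·1 3·3 1·9  f→[9+3+1]=13
[q^12] f(12)=12,f(6)=6,f(4)=4,f(3)=3,f(2)=2,f(1)=1 ⇒ 28
q^14  k|14↦f(k): 1:1 2:2 7:7 14:14  a_14=24
[q^15] f(15)=15,f(5)=5,f(3)=3,f(1)=1 ⇒ 24
q^22  k|22↦f(k): 22:22 11:11 2:2 1:1  a_22=36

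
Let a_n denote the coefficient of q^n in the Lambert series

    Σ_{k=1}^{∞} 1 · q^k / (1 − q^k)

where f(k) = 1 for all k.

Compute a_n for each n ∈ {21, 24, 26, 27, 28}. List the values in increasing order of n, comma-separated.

d|21:{21,7,3,1}  Σf=1+1+1+1=4
[q^24] f(1)=1,f(2)=1,f(3)=1,f(4)=1,f(6)=1,f(8)=1,f(12)=1,f(24)=1 ⇒ 8
n=26: 26·1 13·2 2·13 1·26  f→[1+1+1+1]=4
n=27: 1·27 3·9 9·3 27·1  f→[1+1+1+1]=4
q^28  k|28↦f(k): 1:1 2:1 4:1 7:1 14:1 28:1  a_28=6

4, 8, 4, 4, 6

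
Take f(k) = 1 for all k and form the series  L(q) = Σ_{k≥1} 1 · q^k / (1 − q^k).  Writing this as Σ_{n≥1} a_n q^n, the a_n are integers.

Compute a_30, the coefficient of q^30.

n=30: 1·30 2·15 3·10 5·6 6·5 10·3 15·2 30·1  f→[1+1+1+1+1+1+1+1]=8

a_30 = 8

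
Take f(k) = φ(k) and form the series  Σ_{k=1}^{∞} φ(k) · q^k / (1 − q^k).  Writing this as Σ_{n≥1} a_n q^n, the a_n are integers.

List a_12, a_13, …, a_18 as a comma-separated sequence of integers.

d|12:{12,6,4,3,2,1}  Σφ=4+2+2+2+1+1=12
d|13:{1,13}  Σφ=1+12=13
q^14  k|14↦φ(k): 14:6 7:6 2:1 1:1  a_14=14
[q^15] φ(15)=8,φ(5)=4,φ(3)=2,φ(1)=1 ⇒ 15
n=16: 1·16 2·8 4·4 8·2 16·1  φ→[1+1+2+4+8]=16
q^17  k|17↦φ(k): 1:1 17:16  a_17=17
[q^18] φ(18)=6,φ(9)=6,φ(6)=2,φ(3)=2,φ(2)=1,φ(1)=1 ⇒ 18

12, 13, 14, 15, 16, 17, 18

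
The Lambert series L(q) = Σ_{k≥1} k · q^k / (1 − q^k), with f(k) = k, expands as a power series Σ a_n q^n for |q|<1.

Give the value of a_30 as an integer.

a_30 = 72

[q^30] f(30)=30,f(15)=15,f(10)=10,f(6)=6,f(5)=5,f(3)=3,f(2)=2,f(1)=1 ⇒ 72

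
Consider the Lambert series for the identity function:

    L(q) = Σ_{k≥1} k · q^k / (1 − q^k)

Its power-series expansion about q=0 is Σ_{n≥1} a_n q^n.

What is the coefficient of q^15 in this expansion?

a_15 = 24

q^15  k|15↦f(k): 15:15 5:5 3:3 1:1  a_15=24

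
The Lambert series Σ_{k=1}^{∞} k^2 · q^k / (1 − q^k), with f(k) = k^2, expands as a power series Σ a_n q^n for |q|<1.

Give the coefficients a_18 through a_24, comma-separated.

455, 362, 546, 500, 610, 530, 850

[q^18] f(18)=324,f(9)=81,f(6)=36,f(3)=9,f(2)=4,f(1)=1 ⇒ 455
[q^19] f(19)=361,f(1)=1 ⇒ 362
d|20:{1,2,4,5,10,20}  Σf=1+4+16+25+100+400=546
d|21:{1,3,7,21}  Σf=1+9+49+441=500
[q^22] f(1)=1,f(2)=4,f(11)=121,f(22)=484 ⇒ 610
[q^23] f(1)=1,f(23)=529 ⇒ 530
[q^24] f(24)=576,f(12)=144,f(8)=64,f(6)=36,f(4)=16,f(3)=9,f(2)=4,f(1)=1 ⇒ 850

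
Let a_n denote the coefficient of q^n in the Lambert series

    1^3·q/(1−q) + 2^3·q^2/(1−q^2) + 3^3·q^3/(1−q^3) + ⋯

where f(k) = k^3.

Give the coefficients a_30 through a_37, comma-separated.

[q^30] f(1)=1,f(2)=8,f(3)=27,f(5)=125,f(6)=216,f(10)=1000,f(15)=3375,f(30)=27000 ⇒ 31752
d|31:{31,1}  Σf=29791+1=29792
[q^32] f(1)=1,f(2)=8,f(4)=64,f(8)=512,f(16)=4096,f(32)=32768 ⇒ 37449
d|33:{33,11,3,1}  Σf=35937+1331+27+1=37296
n=34: 34·1 17·2 2·17 1·34  f→[39304+4913+8+1]=44226
d|35:{1,5,7,35}  Σf=1+125+343+42875=43344
n=36: 1·36 2·18 3·12 4·9 6·6 9·4 12·3 18·2 36·1  f→[1+8+27+64+216+729+1728+5832+46656]=55261
d|37:{37,1}  Σf=50653+1=50654

31752, 29792, 37449, 37296, 44226, 43344, 55261, 50654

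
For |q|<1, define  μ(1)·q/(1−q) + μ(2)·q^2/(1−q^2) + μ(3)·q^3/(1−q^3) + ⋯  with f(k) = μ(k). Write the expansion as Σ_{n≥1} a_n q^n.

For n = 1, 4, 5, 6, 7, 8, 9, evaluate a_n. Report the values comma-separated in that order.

n=1: 1·1  μ→[1]=1
d|4:{4,2,1}  Σμ=0+(-1)+1=0
[q^5] μ(5)=-1,μ(1)=1 ⇒ 0
q^6  k|6↦μ(k): 1:1 2:-1 3:-1 6:1  a_6=0
n=7: 1·7 7·1  μ→[1+(-1)]=0
n=8: 1·8 2·4 4·2 8·1  μ→[1+(-1)+0+0]=0
q^9  k|9↦μ(k): 9:0 3:-1 1:1  a_9=0

1, 0, 0, 0, 0, 0, 0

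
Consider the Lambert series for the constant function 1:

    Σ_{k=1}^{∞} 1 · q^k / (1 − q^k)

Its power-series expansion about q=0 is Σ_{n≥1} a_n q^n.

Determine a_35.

a_35 = 4

d|35:{1,5,7,35}  Σf=1+1+1+1=4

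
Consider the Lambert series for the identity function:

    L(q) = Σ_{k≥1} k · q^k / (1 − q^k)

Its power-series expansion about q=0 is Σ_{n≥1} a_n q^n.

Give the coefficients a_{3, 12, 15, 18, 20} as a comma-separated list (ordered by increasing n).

n=3: 3·1 1·3  f→[3+1]=4
[q^12] f(12)=12,f(6)=6,f(4)=4,f(3)=3,f(2)=2,f(1)=1 ⇒ 28
n=15: 15·1 5·3 3·5 1·15  f→[15+5+3+1]=24
q^18  k|18↦f(k): 1:1 2:2 3:3 6:6 9:9 18:18  a_18=39
d|20:{20,10,5,4,2,1}  Σf=20+10+5+4+2+1=42

4, 28, 24, 39, 42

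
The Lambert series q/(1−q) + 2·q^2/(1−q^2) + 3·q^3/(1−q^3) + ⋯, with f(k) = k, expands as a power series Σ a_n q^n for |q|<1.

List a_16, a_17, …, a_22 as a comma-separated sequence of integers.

31, 18, 39, 20, 42, 32, 36

q^16  k|16↦f(k): 1:1 2:2 4:4 8:8 16:16  a_16=31
[q^17] f(17)=17,f(1)=1 ⇒ 18
d|18:{1,2,3,6,9,18}  Σf=1+2+3+6+9+18=39
q^19  k|19↦f(k): 1:1 19:19  a_19=20
q^20  k|20↦f(k): 20:20 10:10 5:5 4:4 2:2 1:1  a_20=42
n=21: 21·1 7·3 3·7 1·21  f→[21+7+3+1]=32
q^22  k|22↦f(k): 1:1 2:2 11:11 22:22  a_22=36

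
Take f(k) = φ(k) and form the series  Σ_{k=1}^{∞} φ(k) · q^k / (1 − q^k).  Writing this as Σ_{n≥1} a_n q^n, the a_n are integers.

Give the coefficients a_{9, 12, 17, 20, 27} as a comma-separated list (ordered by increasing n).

q^9  k|9↦φ(k): 9:6 3:2 1:1  a_9=9
q^12  k|12↦φ(k): 12:4 6:2 4:2 3:2 2:1 1:1  a_12=12
d|17:{1,17}  Σφ=1+16=17
[q^20] φ(1)=1,φ(2)=1,φ(4)=2,φ(5)=4,φ(10)=4,φ(20)=8 ⇒ 20
d|27:{1,3,9,27}  Σφ=1+2+6+18=27

9, 12, 17, 20, 27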